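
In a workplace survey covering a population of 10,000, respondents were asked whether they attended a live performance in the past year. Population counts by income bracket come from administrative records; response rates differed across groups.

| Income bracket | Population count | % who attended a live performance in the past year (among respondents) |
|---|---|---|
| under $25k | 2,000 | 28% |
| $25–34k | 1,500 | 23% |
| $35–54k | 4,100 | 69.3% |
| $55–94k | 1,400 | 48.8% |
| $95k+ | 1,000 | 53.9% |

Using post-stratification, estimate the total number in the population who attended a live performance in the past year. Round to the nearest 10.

Apply each group's respondent rate to its population count:
  under $25k: 2,000 × 28% = 560
  $25–34k: 1,500 × 23% = 345
  $35–54k: 4,100 × 69.3% = 2841.3
  $55–94k: 1,400 × 48.8% = 683.2
  $95k+: 1,000 × 53.9% = 539
Estimated total = 4968.5 → 4,970.

4,970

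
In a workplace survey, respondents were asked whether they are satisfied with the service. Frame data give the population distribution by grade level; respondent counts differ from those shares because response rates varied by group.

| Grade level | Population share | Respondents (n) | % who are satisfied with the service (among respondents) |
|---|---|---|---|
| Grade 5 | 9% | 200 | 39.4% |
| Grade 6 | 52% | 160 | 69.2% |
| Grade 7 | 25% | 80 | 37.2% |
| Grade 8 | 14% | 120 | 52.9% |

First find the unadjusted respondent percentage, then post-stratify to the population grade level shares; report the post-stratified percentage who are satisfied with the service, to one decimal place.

56.2%

Without adjustment, the pooled respondent share is:
  (200/560)×39.4 + (160/560)×69.2 + (80/560)×37.2 + (120/560)×52.9 = 50.4929%
Reweighting by population grade level shares:
  0.09×39.4 + 0.52×69.2 + 0.25×37.2 + 0.14×52.9 = 56.236%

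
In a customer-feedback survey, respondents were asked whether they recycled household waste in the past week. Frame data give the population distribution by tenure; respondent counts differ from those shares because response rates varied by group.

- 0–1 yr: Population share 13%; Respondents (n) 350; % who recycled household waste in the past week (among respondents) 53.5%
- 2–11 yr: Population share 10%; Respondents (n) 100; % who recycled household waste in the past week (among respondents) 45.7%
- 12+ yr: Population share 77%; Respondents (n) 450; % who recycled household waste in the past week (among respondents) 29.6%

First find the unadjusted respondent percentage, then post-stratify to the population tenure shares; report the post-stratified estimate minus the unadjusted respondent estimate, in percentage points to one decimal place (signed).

Without adjustment, the pooled respondent share is:
  (350/900)×53.5 + (100/900)×45.7 + (450/900)×29.6 = 40.6833%
Reweighting by population tenure shares:
  0.13×53.5 + 0.1×45.7 + 0.77×29.6 = 34.317%
Difference = 34.317 − 40.6833 = -6.3663 pp.

-6.4 percentage points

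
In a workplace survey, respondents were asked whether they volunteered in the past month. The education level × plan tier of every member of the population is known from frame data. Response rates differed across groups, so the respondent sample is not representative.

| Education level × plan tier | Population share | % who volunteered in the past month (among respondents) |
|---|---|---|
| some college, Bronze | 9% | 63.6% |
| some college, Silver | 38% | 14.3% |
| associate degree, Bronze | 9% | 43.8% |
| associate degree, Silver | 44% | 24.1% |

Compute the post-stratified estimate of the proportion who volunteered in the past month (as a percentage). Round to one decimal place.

25.7%

Each cell contributes population-share × respondent value:
  some college, Bronze: 0.09 × 63.6 = 5.724
  some college, Silver: 0.38 × 14.3 = 5.434
  associate degree, Bronze: 0.09 × 43.8 = 3.942
  associate degree, Silver: 0.44 × 24.1 = 10.604
Post-stratified estimate = 25.704 → 25.7%.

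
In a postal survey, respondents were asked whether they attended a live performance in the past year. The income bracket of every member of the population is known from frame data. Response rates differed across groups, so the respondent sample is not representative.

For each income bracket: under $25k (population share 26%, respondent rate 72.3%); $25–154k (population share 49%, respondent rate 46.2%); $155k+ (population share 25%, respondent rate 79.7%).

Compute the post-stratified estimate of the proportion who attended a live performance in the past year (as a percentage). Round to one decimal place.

Post-stratification weights by population share, not respondent share:
  under $25k: 0.26 × 72.3 = 18.798
  $25–154k: 0.49 × 46.2 = 22.638
  $155k+: 0.25 × 79.7 = 19.925
Post-stratified estimate = 61.361 → 61.4%.

61.4%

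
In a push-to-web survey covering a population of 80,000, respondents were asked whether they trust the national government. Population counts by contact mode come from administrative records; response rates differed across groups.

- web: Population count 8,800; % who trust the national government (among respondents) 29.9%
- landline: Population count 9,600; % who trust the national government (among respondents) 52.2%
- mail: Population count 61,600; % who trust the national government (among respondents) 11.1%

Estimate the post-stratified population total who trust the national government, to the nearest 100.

14,500

Each cell contributes its population count × the respondent rate:
  web: 8,800 × 29.9% = 2631.2
  landline: 9,600 × 52.2% = 5011.2
  mail: 61,600 × 11.1% = 6837.6
Estimated total = 14,480 → 14,500.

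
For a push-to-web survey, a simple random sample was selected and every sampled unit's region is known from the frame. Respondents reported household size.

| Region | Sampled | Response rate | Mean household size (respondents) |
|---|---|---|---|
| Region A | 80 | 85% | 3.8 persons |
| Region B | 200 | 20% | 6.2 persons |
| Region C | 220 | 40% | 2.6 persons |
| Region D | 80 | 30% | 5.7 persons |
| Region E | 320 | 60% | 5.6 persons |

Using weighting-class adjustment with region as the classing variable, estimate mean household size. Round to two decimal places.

4.85

With weight = n_sampled/n_responded per class, the weighted class total is n_sampled:
  Region A: 80 × 3.8 = 304
  Region B: 200 × 6.2 = 1240
  Region C: 220 × 2.6 = 572
  Region D: 80 × 5.7 = 456
  Region E: 320 × 5.6 = 1792
Adjusted estimate = 4364 / 900 = 4.84889 → 4.85.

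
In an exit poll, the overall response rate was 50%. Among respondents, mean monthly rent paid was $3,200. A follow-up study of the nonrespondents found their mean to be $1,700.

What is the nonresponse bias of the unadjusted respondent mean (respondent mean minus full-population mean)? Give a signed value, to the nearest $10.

+$750

Nonresponse fraction = 1 − 0.5 = 0.5.
Bias = (nonresponse fraction) × (respondent mean − nonrespondent mean)
     = 0.5 × (3200 − 1700) = 0.5 × 1500 = 750.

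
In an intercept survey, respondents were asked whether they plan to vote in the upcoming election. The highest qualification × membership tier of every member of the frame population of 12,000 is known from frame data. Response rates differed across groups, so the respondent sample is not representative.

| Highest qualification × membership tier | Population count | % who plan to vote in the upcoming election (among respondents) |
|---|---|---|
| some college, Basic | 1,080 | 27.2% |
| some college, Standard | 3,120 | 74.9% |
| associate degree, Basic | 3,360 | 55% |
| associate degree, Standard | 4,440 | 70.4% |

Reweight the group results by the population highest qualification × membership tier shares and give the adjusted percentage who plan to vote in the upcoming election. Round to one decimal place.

Reweight to the known highest qualification × membership tier distribution:
  some college, Basic: (1,080/12,000) × 27.2 = 2.448
  some college, Standard: (3,120/12,000) × 74.9 = 19.474
  associate degree, Basic: (3,360/12,000) × 55 = 15.4
  associate degree, Standard: (4,440/12,000) × 70.4 = 26.048
Post-stratified estimate = 63.37 → 63.4%.

63.4%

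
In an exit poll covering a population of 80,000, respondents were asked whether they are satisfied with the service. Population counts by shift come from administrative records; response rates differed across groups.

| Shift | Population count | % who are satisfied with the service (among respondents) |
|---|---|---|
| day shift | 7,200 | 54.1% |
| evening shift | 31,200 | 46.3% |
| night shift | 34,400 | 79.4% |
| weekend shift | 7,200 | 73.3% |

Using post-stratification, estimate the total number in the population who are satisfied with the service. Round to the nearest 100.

Apply each group's respondent rate to its population count:
  day shift: 7,200 × 54.1% = 3895.2
  evening shift: 31,200 × 46.3% = 14445.6
  night shift: 34,400 × 79.4% = 27313.6
  weekend shift: 7,200 × 73.3% = 5277.6
Estimated total = 50,932 → 50,900.

50,900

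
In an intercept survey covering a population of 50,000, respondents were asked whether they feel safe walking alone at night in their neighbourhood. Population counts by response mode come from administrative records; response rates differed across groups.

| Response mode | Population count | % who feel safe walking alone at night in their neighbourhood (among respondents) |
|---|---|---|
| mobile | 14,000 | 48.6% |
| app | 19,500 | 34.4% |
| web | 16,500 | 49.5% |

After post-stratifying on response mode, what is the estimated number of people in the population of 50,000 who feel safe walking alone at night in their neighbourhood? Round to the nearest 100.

21,700

Apply each group's respondent rate to its population count:
  mobile: 14,000 × 48.6% = 6804
  app: 19,500 × 34.4% = 6708
  web: 16,500 × 49.5% = 8167.5
Estimated total = 21679.5 → 21,700.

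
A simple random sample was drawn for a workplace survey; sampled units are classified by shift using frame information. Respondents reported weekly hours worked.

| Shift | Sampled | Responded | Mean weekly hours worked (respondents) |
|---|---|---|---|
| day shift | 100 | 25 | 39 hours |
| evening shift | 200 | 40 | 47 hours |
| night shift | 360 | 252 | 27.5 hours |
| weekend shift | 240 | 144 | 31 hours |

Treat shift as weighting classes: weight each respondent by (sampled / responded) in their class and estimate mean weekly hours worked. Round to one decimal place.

34.0

Response rates by class: day shift 25/100 = 25%, evening shift 40/200 = 20%, night shift 252/360 = 70%, weekend shift 144/240 = 60%.
Inverse-response-rate weighting restores each class to its sampled count, so class totals weight by n_sampled:
  day shift: 100 × 39 = 3900
  evening shift: 200 × 47 = 9400
  night shift: 360 × 27.5 = 9900
  weekend shift: 240 × 31 = 7440
Adjusted estimate = 30,640 / 900 = 34.0444 → 34.0.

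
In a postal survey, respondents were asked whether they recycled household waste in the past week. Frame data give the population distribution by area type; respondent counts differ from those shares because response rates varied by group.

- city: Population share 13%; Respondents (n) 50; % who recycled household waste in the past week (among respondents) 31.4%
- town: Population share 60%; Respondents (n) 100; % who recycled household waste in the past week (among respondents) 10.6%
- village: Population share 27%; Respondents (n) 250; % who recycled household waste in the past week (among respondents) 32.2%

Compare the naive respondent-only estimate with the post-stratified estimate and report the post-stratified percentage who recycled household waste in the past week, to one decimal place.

Naive respondent-only estimate (weights = respondent counts):
  (50/400)×31.4 + (100/400)×10.6 + (250/400)×32.2 = 26.7%
Post-stratifying to population shares instead:
  0.13×31.4 + 0.6×10.6 + 0.27×32.2 = 19.136%

19.1%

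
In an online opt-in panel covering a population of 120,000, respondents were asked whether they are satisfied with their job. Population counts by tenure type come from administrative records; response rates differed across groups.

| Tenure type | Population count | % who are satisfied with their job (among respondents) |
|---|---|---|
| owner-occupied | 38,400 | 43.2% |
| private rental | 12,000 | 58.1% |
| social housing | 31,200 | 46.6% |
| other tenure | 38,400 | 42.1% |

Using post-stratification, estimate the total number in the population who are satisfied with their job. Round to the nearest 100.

Apply each group's respondent rate to its population count:
  owner-occupied: 38,400 × 43.2% = 16588.8
  private rental: 12,000 × 58.1% = 6972
  social housing: 31,200 × 46.6% = 14539.2
  other tenure: 38,400 × 42.1% = 16166.4
Estimated total = 54266.4 → 54,300.

54,300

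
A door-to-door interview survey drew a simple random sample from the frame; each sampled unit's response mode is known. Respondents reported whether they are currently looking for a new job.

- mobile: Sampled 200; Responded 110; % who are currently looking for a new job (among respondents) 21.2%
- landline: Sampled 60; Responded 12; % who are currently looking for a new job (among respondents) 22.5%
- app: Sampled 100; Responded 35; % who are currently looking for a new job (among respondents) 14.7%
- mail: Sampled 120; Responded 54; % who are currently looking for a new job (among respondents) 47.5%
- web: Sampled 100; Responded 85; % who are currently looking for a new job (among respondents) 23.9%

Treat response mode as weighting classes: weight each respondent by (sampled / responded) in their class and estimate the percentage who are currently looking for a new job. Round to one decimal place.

Response rates by class: mobile 110/200 = 55%, landline 12/60 = 20%, app 35/100 = 35%, mail 54/120 = 45%, web 85/100 = 85%.
With weight = n_sampled/n_responded per class, the weighted class total is n_sampled:
  mobile: 200 × 21.2 = 4240
  landline: 60 × 22.5 = 1350
  app: 100 × 14.7 = 1470
  mail: 120 × 47.5 = 5700
  web: 100 × 23.9 = 2390
Adjusted estimate = 15,150 / 580 = 26.1207 → 26.1%.

26.1%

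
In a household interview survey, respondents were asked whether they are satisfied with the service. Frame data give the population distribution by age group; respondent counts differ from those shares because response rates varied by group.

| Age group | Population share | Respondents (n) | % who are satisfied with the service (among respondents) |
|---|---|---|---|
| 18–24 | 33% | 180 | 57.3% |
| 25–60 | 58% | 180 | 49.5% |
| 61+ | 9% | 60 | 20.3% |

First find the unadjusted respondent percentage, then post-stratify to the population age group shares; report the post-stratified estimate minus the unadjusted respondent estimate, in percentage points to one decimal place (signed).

Unadjusted (pooled respondent) estimate weights by respondent counts:
  (180/420)×57.3 + (180/420)×49.5 + (60/420)×20.3 = 48.6714%
Post-stratified estimate weights by population shares:
  0.33×57.3 + 0.58×49.5 + 0.09×20.3 = 49.446%
Difference = 49.446 − 48.6714 = 0.7746 pp.

+0.8 percentage points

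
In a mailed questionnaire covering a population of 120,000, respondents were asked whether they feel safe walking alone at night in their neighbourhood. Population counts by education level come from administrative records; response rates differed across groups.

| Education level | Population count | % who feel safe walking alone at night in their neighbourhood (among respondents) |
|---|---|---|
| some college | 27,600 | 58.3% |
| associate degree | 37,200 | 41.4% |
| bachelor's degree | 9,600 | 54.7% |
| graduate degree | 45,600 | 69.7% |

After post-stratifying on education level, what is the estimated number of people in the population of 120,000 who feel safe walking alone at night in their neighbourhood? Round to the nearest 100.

Estimated count per cell = population count × respondent percentage:
  some college: 27,600 × 58.3% = 16090.8
  associate degree: 37,200 × 41.4% = 15400.8
  bachelor's degree: 9,600 × 54.7% = 5251.2
  graduate degree: 45,600 × 69.7% = 31783.2
Estimated total = 68,526 → 68,500.

68,500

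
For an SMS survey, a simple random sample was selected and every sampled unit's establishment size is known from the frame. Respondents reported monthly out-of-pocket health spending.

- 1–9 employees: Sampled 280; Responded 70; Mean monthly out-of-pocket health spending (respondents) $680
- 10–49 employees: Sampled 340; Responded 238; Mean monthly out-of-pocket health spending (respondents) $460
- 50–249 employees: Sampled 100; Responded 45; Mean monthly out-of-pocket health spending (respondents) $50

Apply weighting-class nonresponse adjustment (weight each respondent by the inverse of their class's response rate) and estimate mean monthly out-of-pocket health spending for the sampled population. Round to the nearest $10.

$490

Class response rates: 1–9 employees 70/280 = 25%, 10–49 employees 238/340 = 70%, 50–249 employees 45/100 = 45%.
Each respondent's weight = sampled/responded in their class; summing within a class gives n_sampled, so:
  1–9 employees: 280 × 680 = 190,400
  10–49 employees: 340 × 460 = 156,400
  50–249 employees: 100 × 50 = 5000
Adjusted estimate = 351,800 / 720 = 488.611 → $490.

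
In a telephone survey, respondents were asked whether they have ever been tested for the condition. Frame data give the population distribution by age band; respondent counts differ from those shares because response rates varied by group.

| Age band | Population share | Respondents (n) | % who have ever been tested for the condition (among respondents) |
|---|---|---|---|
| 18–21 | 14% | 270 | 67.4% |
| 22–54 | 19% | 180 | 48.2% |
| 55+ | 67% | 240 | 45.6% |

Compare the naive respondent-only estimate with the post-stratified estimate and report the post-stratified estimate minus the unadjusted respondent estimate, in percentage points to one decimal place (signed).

Naive respondent-only estimate (weights = respondent counts):
  (270/690)×67.4 + (180/690)×48.2 + (240/690)×45.6 = 54.8087%
Post-stratified estimate weights by population shares:
  0.14×67.4 + 0.19×48.2 + 0.67×45.6 = 49.146%
Difference = 49.146 − 54.8087 = -5.6627 pp.

-5.7 percentage points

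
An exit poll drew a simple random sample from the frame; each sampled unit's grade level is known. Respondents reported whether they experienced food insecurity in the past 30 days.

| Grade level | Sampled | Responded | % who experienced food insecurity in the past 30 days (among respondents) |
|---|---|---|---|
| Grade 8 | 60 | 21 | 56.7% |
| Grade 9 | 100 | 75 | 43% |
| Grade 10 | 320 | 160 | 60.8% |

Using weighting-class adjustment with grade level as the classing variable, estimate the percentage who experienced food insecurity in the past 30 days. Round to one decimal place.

56.6%

Class response rates: Grade 8 21/60 = 35%, Grade 9 75/100 = 75%, Grade 10 160/320 = 50%.
With weight = n_sampled/n_responded per class, the weighted class total is n_sampled:
  Grade 8: 60 × 56.7 = 3402
  Grade 9: 100 × 43 = 4300
  Grade 10: 320 × 60.8 = 19,456
Adjusted estimate = 27,158 / 480 = 56.5792 → 56.6%.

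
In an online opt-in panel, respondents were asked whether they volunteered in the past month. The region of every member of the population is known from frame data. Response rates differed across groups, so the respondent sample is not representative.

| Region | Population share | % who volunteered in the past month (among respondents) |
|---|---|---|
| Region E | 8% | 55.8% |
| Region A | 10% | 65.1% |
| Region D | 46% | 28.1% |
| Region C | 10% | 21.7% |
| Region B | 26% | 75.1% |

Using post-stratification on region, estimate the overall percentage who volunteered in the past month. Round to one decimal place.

45.6%

Reweight to the known region distribution:
  Region E: 0.08 × 55.8 = 4.464
  Region A: 0.1 × 65.1 = 6.51
  Region D: 0.46 × 28.1 = 12.926
  Region C: 0.1 × 21.7 = 2.17
  Region B: 0.26 × 75.1 = 19.526
Post-stratified estimate = 45.596 → 45.6%.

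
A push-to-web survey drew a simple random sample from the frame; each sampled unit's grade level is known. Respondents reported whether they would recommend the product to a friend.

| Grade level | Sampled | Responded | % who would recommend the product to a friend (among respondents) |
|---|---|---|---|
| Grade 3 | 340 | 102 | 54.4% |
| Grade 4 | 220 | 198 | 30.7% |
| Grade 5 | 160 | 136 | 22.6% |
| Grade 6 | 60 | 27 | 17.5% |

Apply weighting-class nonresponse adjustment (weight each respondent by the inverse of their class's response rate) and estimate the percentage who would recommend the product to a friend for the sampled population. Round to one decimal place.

Class response rates: Grade 3 102/340 = 30%, Grade 4 198/220 = 90%, Grade 5 136/160 = 85%, Grade 6 27/60 = 45%.
Inverse-response-rate weighting restores each class to its sampled count, so class totals weight by n_sampled:
  Grade 3: 340 × 54.4 = 18,496
  Grade 4: 220 × 30.7 = 6754
  Grade 5: 160 × 22.6 = 3616
  Grade 6: 60 × 17.5 = 1050
Adjusted estimate = 29,916 / 780 = 38.3538 → 38.4%.

38.4%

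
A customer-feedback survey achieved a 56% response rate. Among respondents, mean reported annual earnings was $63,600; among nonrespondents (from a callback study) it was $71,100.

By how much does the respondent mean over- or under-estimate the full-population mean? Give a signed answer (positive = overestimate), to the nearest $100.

-$3,300

Nonresponse fraction = 1 − 0.56 = 0.44.
Bias = (nonresponse fraction) × (respondent mean − nonrespondent mean)
     = 0.44 × (63,600 − 71,100) = 0.44 × -7500 = -3300.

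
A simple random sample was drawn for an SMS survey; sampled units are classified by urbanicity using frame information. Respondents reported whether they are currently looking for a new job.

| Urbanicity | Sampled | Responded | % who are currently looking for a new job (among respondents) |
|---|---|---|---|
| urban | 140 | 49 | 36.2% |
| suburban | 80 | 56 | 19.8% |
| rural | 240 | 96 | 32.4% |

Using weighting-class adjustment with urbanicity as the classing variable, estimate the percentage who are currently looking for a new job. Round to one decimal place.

31.4%

Class response rates: urban 49/140 = 35%, suburban 56/80 = 70%, rural 96/240 = 40%.
Weighting each respondent by the inverse class response rate inflates each class back to its sampled size, so the class weight is n_sampled:
  urban: 140 × 36.2 = 5068
  suburban: 80 × 19.8 = 1584
  rural: 240 × 32.4 = 7776
Adjusted estimate = 14,428 / 460 = 31.3652 → 31.4%.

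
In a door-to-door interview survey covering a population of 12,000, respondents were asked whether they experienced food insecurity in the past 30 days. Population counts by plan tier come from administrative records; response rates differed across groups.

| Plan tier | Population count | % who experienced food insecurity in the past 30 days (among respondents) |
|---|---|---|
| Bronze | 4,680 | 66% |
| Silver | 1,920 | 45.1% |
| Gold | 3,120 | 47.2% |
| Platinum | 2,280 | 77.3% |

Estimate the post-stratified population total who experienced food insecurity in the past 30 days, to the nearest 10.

Apply each group's respondent rate to its population count:
  Bronze: 4,680 × 66% = 3088.8
  Silver: 1,920 × 45.1% = 865.92
  Gold: 3,120 × 47.2% = 1472.64
  Platinum: 2,280 × 77.3% = 1762.44
Estimated total = 7189.8 → 7,190.

7,190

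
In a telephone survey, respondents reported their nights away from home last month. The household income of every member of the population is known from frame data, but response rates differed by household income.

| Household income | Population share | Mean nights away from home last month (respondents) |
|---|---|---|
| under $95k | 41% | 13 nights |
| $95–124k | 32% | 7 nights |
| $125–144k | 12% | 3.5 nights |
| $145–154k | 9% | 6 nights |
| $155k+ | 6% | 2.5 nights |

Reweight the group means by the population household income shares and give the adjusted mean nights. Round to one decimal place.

Weight each group's respondent value by its population share:
  under $95k: 0.41 × 13 = 5.33
  $95–124k: 0.32 × 7 = 2.24
  $125–144k: 0.12 × 3.5 = 0.42
  $145–154k: 0.09 × 6 = 0.54
  $155k+: 0.06 × 2.5 = 0.15
Post-stratified estimate = 8.68 → 8.7.

8.7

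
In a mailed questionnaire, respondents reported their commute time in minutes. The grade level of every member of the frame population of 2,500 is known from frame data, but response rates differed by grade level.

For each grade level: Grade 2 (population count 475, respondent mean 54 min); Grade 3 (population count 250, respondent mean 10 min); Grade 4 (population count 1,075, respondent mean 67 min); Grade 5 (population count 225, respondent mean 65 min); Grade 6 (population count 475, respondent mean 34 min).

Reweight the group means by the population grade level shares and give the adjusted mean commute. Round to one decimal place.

52.4

Reweight to the known grade level distribution:
  Grade 2: (475/2,500) × 54 = 10.26
  Grade 3: (250/2,500) × 10 = 1
  Grade 4: (1,075/2,500) × 67 = 28.81
  Grade 5: (225/2,500) × 65 = 5.85
  Grade 6: (475/2,500) × 34 = 6.46
Post-stratified estimate = 52.38 → 52.4.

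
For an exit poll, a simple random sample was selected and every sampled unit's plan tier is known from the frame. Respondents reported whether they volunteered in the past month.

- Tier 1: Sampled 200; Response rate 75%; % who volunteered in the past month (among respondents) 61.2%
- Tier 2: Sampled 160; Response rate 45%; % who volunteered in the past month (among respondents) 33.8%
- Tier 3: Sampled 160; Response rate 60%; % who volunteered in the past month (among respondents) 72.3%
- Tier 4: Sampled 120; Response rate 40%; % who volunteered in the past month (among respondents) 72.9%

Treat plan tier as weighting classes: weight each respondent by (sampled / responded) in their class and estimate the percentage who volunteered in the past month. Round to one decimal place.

59.3%

Inverse-response-rate weighting restores each class to its sampled count, so class totals weight by n_sampled:
  Tier 1: 200 × 61.2 = 12,240
  Tier 2: 160 × 33.8 = 5408
  Tier 3: 160 × 72.3 = 11,568
  Tier 4: 120 × 72.9 = 8748
Adjusted estimate = 37,964 / 640 = 59.3188 → 59.3%.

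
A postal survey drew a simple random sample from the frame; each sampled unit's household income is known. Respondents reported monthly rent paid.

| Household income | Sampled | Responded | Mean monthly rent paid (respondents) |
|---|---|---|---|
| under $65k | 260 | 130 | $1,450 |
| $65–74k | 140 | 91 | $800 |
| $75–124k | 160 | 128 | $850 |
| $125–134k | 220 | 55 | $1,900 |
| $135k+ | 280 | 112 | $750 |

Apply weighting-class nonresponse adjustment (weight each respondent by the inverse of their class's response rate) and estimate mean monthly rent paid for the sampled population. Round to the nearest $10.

$1,180

Class response rates: under $65k 130/260 = 50%, $65–74k 91/140 = 65%, $75–124k 128/160 = 80%, $125–134k 55/220 = 25%, $135k+ 112/280 = 40%.
Weighting each respondent by the inverse class response rate inflates each class back to its sampled size, so the class weight is n_sampled:
  under $65k: 260 × 1450 = 377,000
  $65–74k: 140 × 800 = 112,000
  $75–124k: 160 × 850 = 136,000
  $125–134k: 220 × 1900 = 418,000
  $135k+: 280 × 750 = 210,000
Adjusted estimate = 1,253,000 / 1,060 = 1182.08 → $1,180.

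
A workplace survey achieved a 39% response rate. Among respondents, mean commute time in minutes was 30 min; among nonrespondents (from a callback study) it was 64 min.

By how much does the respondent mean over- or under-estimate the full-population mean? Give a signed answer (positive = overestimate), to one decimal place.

Nonresponse fraction = 1 − 0.39 = 0.61.
Bias = (nonresponse fraction) × (respondent mean − nonrespondent mean)
     = 0.61 × (30 − 64) = 0.61 × -34 = -20.74.

-20.7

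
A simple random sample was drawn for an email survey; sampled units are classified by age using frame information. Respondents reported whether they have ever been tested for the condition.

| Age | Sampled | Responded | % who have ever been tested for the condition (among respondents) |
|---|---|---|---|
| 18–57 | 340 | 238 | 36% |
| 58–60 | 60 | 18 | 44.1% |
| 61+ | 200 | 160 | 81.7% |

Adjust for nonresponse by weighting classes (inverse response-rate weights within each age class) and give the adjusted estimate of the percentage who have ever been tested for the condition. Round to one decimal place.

52.0%

Response rates by class: 18–57 238/340 = 70%, 58–60 18/60 = 30%, 61+ 160/200 = 80%.
Inverse-response-rate weighting restores each class to its sampled count, so class totals weight by n_sampled:
  18–57: 340 × 36 = 12,240
  58–60: 60 × 44.1 = 2646
  61+: 200 × 81.7 = 16,340
Adjusted estimate = 31,226 / 600 = 52.0433 → 52.0%.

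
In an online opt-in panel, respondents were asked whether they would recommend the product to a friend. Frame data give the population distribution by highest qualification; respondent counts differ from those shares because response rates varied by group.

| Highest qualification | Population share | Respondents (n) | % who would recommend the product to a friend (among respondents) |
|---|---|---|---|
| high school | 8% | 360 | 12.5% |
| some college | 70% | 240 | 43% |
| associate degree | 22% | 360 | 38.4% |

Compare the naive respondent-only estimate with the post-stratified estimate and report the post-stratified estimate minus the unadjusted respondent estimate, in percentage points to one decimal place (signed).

+9.7 percentage points

Unadjusted (pooled respondent) estimate weights by respondent counts:
  (360/960)×12.5 + (240/960)×43 + (360/960)×38.4 = 29.8375%
Reweighting by population highest qualification shares:
  0.08×12.5 + 0.7×43 + 0.22×38.4 = 39.548%
Difference = 39.548 − 29.8375 = 9.7105 pp.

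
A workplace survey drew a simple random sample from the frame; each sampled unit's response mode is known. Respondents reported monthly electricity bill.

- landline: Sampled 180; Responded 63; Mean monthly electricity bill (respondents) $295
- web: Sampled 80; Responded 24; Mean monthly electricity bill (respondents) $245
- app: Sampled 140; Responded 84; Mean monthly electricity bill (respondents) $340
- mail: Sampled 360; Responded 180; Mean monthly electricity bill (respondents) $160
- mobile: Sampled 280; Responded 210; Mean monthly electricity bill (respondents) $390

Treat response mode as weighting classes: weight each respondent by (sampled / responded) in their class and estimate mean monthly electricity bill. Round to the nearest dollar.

Response rates by class: landline 63/180 = 35%, web 24/80 = 30%, app 84/140 = 60%, mail 180/360 = 50%, mobile 210/280 = 75%.
Each respondent's weight = sampled/responded in their class; summing within a class gives n_sampled, so:
  landline: 180 × 295 = 53,100
  web: 80 × 245 = 19,600
  app: 140 × 340 = 47,600
  mail: 360 × 160 = 57,600
  mobile: 280 × 390 = 109,200
Adjusted estimate = 287,100 / 1,040 = 276.058 → $276.

$276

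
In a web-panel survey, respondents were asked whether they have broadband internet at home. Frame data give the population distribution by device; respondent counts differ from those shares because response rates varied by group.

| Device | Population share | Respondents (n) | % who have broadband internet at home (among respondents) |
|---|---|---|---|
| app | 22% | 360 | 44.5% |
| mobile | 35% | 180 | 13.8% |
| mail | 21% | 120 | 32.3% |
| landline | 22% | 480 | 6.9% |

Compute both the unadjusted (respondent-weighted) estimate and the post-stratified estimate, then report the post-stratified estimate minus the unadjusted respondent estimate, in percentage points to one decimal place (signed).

+0.4 percentage points

Naive respondent-only estimate (weights = respondent counts):
  (360/1140)×44.5 + (180/1140)×13.8 + (120/1140)×32.3 + (480/1140)×6.9 = 22.5368%
Post-stratified estimate weights by population shares:
  0.22×44.5 + 0.35×13.8 + 0.21×32.3 + 0.22×6.9 = 22.921%
Difference = 22.921 − 22.5368 = 0.3842 pp.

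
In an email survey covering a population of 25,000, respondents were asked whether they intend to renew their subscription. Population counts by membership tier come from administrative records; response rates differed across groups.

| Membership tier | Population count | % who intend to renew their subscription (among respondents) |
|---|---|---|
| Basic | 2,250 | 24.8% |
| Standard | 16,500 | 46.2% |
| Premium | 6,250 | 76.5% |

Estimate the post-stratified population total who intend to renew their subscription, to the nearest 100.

Each cell contributes its population count × the respondent rate:
  Basic: 2,250 × 24.8% = 558
  Standard: 16,500 × 46.2% = 7623
  Premium: 6,250 × 76.5% = 4781.25
Estimated total = 12962.2 → 13,000.

13,000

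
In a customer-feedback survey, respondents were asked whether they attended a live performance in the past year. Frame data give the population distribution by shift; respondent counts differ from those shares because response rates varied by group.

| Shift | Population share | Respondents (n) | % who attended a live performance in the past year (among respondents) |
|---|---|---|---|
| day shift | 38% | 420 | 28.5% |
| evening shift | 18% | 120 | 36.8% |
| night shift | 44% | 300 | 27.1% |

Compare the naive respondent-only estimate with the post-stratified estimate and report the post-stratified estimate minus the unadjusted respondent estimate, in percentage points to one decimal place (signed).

+0.2 percentage points

Naive respondent-only estimate (weights = respondent counts):
  (420/840)×28.5 + (120/840)×36.8 + (300/840)×27.1 = 29.1857%
Post-stratifying to population shares instead:
  0.38×28.5 + 0.18×36.8 + 0.44×27.1 = 29.378%
Difference = 29.378 − 29.1857 = 0.1923 pp.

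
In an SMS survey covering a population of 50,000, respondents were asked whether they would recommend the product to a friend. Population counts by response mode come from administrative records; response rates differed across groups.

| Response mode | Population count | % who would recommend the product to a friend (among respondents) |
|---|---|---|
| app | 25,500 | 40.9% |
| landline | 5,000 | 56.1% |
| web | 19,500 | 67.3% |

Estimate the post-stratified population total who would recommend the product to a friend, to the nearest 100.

Apply each group's respondent rate to its population count:
  app: 25,500 × 40.9% = 10429.5
  landline: 5,000 × 56.1% = 2805
  web: 19,500 × 67.3% = 13123.5
Estimated total = 26,358 → 26,400.

26,400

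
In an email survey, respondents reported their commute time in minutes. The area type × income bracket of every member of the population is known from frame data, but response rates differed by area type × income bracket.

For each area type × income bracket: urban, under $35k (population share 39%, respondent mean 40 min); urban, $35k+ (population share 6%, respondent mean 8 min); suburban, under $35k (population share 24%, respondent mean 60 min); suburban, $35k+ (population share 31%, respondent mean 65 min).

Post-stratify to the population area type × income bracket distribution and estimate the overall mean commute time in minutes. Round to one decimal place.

50.6

Weight each group's respondent value by its population share:
  urban, under $35k: 0.39 × 40 = 15.6
  urban, $35k+: 0.06 × 8 = 0.48
  suburban, under $35k: 0.24 × 60 = 14.4
  suburban, $35k+: 0.31 × 65 = 20.15
Post-stratified estimate = 50.63 → 50.6.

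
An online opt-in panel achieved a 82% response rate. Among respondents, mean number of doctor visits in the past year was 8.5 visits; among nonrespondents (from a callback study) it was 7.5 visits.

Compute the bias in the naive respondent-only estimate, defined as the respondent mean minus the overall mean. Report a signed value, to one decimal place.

Nonresponse fraction = 1 − 0.82 = 0.18.
Bias = (nonresponse fraction) × (respondent mean − nonrespondent mean)
     = 0.18 × (8.5 − 7.5) = 0.18 × 1 = 0.18.

+0.2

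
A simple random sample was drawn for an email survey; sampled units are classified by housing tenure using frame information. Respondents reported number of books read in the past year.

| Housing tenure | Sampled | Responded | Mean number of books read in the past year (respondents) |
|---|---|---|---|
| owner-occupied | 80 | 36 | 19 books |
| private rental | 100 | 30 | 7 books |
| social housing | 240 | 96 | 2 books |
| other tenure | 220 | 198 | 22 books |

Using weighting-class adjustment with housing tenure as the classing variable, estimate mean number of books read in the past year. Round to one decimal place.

Response rates by class: owner-occupied 36/80 = 45%, private rental 30/100 = 30%, social housing 96/240 = 40%, other tenure 198/220 = 90%.
Inverse-response-rate weighting restores each class to its sampled count, so class totals weight by n_sampled:
  owner-occupied: 80 × 19 = 1520
  private rental: 100 × 7 = 700
  social housing: 240 × 2 = 480
  other tenure: 220 × 22 = 4840
Adjusted estimate = 7540 / 640 = 11.7812 → 11.8.

11.8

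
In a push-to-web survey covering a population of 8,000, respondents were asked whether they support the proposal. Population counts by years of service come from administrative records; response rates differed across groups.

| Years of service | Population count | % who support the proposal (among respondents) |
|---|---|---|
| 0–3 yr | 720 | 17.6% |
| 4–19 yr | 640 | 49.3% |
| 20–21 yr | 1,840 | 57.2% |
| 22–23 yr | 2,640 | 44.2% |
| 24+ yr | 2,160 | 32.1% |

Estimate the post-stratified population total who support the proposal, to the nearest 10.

Apply each group's respondent rate to its population count:
  0–3 yr: 720 × 17.6% = 126.72
  4–19 yr: 640 × 49.3% = 315.52
  20–21 yr: 1,840 × 57.2% = 1052.48
  22–23 yr: 2,640 × 44.2% = 1166.88
  24+ yr: 2,160 × 32.1% = 693.36
Estimated total = 3354.96 → 3,350.

3,350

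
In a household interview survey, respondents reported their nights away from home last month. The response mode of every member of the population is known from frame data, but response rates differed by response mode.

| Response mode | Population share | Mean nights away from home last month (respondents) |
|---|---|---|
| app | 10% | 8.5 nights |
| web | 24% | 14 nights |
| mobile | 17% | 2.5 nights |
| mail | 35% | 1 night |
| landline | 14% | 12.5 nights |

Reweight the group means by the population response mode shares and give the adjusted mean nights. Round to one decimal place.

6.7

Each cell contributes population-share × respondent value:
  app: 0.1 × 8.5 = 0.85
  web: 0.24 × 14 = 3.36
  mobile: 0.17 × 2.5 = 0.425
  mail: 0.35 × 1 = 0.35
  landline: 0.14 × 12.5 = 1.75
Post-stratified estimate = 6.735 → 6.7.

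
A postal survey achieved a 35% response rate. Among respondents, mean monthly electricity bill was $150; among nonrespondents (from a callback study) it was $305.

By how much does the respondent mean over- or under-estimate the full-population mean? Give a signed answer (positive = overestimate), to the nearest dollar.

-$101

Nonresponse fraction = 1 − 0.35 = 0.65.
Bias = (nonresponse fraction) × (respondent mean − nonrespondent mean)
     = 0.65 × (150 − 305) = 0.65 × -155 = -100.75.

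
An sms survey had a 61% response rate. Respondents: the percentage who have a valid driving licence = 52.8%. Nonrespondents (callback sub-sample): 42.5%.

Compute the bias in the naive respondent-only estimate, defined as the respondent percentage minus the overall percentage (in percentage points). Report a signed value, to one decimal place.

Nonresponse fraction = 1 − 0.61 = 0.39.
Bias = (nonresponse fraction) × (respondent percentage − nonrespondent percentage)
     = 0.39 × (52.8 − 42.5) = 0.39 × 10.3 = 4.017.

+4.0 percentage points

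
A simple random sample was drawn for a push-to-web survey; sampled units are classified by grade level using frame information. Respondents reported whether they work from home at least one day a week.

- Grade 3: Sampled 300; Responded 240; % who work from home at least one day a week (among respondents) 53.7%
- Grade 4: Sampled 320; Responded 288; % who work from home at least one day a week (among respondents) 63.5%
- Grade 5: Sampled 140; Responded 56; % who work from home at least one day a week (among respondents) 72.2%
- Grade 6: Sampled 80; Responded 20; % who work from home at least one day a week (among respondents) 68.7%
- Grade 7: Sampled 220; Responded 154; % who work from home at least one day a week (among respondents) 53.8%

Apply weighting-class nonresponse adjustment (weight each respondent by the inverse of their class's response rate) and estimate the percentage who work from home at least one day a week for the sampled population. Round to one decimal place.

Class response rates: Grade 3 240/300 = 80%, Grade 4 288/320 = 90%, Grade 5 56/140 = 40%, Grade 6 20/80 = 25%, Grade 7 154/220 = 70%.
Each respondent's weight = sampled/responded in their class; summing within a class gives n_sampled, so:
  Grade 3: 300 × 53.7 = 16,110
  Grade 4: 320 × 63.5 = 20,320
  Grade 5: 140 × 72.2 = 10,108
  Grade 6: 80 × 68.7 = 5496
  Grade 7: 220 × 53.8 = 11,836
Adjusted estimate = 63,870 / 1,060 = 60.2547 → 60.3%.

60.3%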